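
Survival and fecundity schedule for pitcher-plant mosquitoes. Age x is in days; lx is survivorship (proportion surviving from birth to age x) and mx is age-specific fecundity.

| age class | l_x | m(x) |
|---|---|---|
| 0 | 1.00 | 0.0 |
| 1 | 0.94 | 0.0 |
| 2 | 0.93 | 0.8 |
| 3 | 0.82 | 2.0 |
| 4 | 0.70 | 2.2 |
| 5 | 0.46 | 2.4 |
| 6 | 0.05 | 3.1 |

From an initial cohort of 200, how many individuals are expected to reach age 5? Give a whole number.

Expected survivors = N0 · l_5 = 200 × 0.46 = 92 → 92

92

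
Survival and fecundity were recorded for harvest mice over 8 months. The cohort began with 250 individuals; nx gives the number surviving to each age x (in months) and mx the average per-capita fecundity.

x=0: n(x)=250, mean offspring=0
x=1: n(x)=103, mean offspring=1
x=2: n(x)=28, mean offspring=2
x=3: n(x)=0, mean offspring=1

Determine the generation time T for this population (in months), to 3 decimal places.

1.352

lx = nx/n0 = nx/250: 1, 0.412, 0.112, 0
lx·mx: 0, 0.412, 0.224, 0 → R0 = 0.636
x·lx·mx: 0, 0.412, 0.448, 0 → Σ = 0.86
T = 0.86 / 0.636 = 1.352201… → 1.352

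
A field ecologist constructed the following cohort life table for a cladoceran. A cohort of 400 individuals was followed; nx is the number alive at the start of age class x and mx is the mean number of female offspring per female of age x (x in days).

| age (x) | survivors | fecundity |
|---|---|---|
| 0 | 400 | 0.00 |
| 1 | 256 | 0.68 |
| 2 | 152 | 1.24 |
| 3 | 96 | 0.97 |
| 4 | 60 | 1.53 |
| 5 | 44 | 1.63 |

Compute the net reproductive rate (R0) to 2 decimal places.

1.55

lx = nx/n0 = nx/400: 1, 0.64, 0.38, 0.24, 0.15, 0.11
lx·mx by age: 0, 0.4352, 0.4712, 0.2328, 0.2295, 0.1793
R0 = Σ lx·mx = 1.548 → 1.55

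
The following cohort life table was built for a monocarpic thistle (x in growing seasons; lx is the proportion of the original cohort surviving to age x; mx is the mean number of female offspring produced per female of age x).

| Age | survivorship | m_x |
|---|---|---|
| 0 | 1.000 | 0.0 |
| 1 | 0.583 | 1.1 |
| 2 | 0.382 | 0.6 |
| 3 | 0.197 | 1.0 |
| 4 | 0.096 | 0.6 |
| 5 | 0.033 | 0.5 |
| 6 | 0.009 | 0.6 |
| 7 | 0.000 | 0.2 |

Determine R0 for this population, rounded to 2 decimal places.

1.15

lx·mx by age: 0, 0.6413, 0.2292, 0.197, 0.0576, 0.0165, 0.0054, 0
R0 = Σ lx·mx = 1.147 → 1.15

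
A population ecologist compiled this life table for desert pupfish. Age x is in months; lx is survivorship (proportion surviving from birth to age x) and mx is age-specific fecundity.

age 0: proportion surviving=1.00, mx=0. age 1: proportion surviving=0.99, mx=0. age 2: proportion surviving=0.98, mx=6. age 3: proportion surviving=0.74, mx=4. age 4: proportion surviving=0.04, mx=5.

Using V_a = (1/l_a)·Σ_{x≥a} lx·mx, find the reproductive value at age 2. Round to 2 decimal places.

9.22

lx·mx for x ≥ 2: 5.88, 2.96, 0.2 → sum = 9.04
V_2 = 9.04 / l_2 = 9.04 / 0.98 = 9.22449… → 9.22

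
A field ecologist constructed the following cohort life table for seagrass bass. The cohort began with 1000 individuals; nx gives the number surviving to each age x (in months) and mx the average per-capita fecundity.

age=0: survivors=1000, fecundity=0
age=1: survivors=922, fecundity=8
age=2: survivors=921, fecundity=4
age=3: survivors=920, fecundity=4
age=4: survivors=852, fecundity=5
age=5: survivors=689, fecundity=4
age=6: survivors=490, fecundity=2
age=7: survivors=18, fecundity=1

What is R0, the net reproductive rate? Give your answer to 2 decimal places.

lx = nx/n0 = nx/1000: 1, 0.922, 0.921, 0.92, 0.852, 0.689, 0.49, 0.018
lx·mx by age: 0, 7.376, 3.684, 3.68, 4.26, 2.756, 0.98, 0.018
R0 = Σ lx·mx = 22.754 → 22.75

22.75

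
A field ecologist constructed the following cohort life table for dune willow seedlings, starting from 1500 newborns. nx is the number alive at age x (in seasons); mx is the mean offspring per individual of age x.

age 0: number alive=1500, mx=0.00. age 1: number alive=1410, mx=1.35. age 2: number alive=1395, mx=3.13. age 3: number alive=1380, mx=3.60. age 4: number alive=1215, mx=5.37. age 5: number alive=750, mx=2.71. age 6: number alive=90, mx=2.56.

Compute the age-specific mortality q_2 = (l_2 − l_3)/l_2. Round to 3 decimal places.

lx = nx/n0 = nx/1500: 1, 0.94, 0.93, 0.92, 0.81, 0.5, 0.06
q_2 = (l_2 − l_3) / l_2 = (0.93 − 0.92) / 0.93
     = 0.01 / 0.93 = 0.010753… → 0.011

0.011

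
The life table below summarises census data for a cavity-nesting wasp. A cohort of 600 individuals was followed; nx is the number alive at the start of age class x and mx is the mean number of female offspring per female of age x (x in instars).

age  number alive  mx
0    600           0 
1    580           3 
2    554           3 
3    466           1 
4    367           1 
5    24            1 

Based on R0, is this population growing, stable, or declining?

growing

lx = nx/n0 = nx/600: 1, 0.96667…, 0.92333…, 0.77667…, 0.61167…, 0.04
R0 = Σ lx·mx = 0 + 2.9… + 2.77… + 0.776667… + 0.611667… + 0.04 = 7.098333…
R0 > 1, so the population is growing.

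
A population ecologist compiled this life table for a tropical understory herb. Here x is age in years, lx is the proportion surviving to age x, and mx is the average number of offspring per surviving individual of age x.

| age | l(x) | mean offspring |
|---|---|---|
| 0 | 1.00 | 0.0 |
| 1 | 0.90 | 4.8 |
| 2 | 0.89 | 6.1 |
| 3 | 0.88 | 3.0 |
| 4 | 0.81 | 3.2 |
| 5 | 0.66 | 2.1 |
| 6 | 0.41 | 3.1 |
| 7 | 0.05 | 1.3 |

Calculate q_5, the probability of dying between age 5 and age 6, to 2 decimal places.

0.38

q_5 = (l_5 − l_6) / l_5 = (0.66 − 0.41) / 0.66
     = 0.25 / 0.66 = 0.378788… → 0.38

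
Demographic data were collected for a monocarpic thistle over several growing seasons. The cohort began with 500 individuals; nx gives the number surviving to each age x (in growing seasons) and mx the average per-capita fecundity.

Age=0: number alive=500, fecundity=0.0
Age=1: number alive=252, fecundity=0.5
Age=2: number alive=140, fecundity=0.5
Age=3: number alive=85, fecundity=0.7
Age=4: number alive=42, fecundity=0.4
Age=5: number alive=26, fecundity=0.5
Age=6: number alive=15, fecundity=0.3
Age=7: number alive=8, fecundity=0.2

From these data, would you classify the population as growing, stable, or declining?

declining

lx = nx/n0 = nx/500: 1, 0.504, 0.28, 0.17, 0.084, 0.052, 0.03, 0.016
R0 = Σ lx·mx = 0 + 0.252 + 0.14 + 0.119 + 0.0336 + 0.026 + 0.009 + 0.0032 = 0.5828
R0 < 1, so the population is declining.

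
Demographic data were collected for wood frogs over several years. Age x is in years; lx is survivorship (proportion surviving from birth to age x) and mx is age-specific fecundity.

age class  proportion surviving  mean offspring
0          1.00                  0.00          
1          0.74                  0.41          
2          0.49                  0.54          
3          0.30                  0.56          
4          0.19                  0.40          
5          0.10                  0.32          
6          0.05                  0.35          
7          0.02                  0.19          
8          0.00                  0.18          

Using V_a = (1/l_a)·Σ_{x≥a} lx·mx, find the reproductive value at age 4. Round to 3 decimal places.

0.681

lx·mx for x ≥ 4: 0.076, 0.032, 0.0175, 0.0038, 0 → sum = 0.1293
V_4 = 0.1293 / l_4 = 0.1293 / 0.19 = 0.680526… → 0.681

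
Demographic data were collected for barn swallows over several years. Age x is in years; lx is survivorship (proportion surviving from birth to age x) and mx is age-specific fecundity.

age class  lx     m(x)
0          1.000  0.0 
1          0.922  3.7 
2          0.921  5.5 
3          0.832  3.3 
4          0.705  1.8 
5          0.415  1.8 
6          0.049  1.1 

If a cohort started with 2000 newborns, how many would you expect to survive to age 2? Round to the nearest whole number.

Expected survivors = N0 · l_2 = 2000 × 0.921 = 1842 → 1842

1842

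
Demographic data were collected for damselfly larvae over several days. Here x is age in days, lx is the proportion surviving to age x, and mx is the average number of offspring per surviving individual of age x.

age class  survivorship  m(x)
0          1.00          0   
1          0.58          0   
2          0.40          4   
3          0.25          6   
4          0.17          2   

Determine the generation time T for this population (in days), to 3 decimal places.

2.634

lx·mx: 0, 0, 1.6, 1.5, 0.34 → R0 = 3.44
x·lx·mx: 0, 0, 3.2, 4.5, 1.36 → Σ = 9.06
T = 9.06 / 3.44 = 2.633721… → 2.634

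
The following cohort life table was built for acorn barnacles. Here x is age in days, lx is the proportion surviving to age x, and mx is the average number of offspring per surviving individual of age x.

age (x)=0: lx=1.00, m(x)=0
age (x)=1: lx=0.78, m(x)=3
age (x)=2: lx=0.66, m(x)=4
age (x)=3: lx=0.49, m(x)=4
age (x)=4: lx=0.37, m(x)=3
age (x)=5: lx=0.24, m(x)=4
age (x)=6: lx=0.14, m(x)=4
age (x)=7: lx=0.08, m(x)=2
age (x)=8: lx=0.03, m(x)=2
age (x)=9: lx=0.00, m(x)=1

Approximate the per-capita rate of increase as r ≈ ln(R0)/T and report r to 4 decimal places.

R0 = Σ lx·mx = 0 + 2.34 + 2.64 + 1.96 + 1.11 + 0.96 + 0.56 + 0.16 + 0.06 + 0 = 9.79
Σ x·lx·mx = 27.7; T = 27.7/9.79 = 2.82942…
r ≈ ln(R0)/T = ln(9.79)/2.82942… = 0.806301… → 0.8063

0.8063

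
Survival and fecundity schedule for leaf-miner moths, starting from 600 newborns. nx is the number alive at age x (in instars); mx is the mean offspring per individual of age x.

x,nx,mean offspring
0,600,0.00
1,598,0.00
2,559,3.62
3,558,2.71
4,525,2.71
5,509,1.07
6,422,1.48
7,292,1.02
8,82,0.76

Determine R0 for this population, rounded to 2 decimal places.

10.81

lx = nx/n0 = nx/600: 1, 0.99667…, 0.93167…, 0.93, 0.875, 0.84833…, 0.70333…, 0.48667…, 0.13667…
lx·mx by age: 0, 0, 3.372633…, 2.5203, 2.37125, 0.907717…, 1.040933…, 0.4964…, 0.103867…
R0 = Σ lx·mx = 10.8131… → 10.81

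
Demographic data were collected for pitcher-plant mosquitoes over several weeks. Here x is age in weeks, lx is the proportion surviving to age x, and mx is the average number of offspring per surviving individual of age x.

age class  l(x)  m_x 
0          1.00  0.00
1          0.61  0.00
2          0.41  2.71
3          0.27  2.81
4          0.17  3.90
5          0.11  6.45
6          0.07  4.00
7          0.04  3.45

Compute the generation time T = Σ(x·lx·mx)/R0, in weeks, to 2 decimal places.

3.65

lx·mx: 0, 0, 1.1111, 0.7587, 0.663, 0.7095, 0.28, 0.138 → R0 = 3.6603
x·lx·mx: 0, 0, 2.2222, 2.2761, 2.652, 3.5475, 1.68, 0.966 → Σ = 13.3438
T = 13.3438 / 3.6603 = 3.645548… → 3.65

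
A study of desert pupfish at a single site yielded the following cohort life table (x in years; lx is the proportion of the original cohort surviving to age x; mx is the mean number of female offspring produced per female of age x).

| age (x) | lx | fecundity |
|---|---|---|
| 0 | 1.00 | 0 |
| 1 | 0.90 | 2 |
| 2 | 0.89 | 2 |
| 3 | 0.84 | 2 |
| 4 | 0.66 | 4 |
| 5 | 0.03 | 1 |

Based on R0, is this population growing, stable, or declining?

growing

R0 = Σ lx·mx = 0 + 1.8 + 1.78 + 1.68 + 2.64 + 0.03 = 7.93
R0 > 1, so the population is growing.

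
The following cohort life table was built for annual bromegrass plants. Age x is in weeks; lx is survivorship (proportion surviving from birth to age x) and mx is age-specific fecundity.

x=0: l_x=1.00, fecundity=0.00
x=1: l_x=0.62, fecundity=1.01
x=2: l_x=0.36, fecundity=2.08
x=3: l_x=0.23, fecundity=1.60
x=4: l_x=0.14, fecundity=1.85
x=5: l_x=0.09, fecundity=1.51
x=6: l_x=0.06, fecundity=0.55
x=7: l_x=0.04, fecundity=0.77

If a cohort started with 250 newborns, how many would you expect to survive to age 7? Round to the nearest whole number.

Expected survivors = N0 · l_7 = 250 × 0.04 = 10 → 10

10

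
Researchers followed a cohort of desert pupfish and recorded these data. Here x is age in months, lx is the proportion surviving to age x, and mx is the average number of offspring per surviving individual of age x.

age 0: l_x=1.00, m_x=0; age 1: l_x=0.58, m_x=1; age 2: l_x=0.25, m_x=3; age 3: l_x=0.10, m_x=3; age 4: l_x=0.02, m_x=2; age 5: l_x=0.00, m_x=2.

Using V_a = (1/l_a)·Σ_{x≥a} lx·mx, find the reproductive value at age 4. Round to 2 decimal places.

lx·mx for x ≥ 4: 0.04, 0 → sum = 0.04
V_4 = 0.04 / l_4 = 0.04 / 0.02 = 2 → 2.00

2.00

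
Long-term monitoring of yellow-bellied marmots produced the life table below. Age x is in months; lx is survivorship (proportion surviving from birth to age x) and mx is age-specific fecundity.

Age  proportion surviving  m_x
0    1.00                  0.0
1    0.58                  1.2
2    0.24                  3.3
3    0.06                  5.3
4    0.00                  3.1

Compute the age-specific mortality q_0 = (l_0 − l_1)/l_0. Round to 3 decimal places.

0.420

q_0 = (l_0 − l_1) / l_0 = (1 − 0.58) / 1
     = 0.42 / 1 = 0.42 → 0.420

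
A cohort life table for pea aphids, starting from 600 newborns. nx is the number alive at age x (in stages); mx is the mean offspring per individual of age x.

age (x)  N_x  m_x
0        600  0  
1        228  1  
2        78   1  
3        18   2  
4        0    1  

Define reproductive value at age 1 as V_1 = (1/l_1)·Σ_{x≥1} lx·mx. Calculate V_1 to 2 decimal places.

1.50

lx = nx/n0 = nx/600: 1, 0.38, 0.13, 0.03, 0
lx·mx for x ≥ 1: 0.38, 0.13, 0.06, 0 → sum = 0.57
V_1 = 0.57 / l_1 = 0.57 / 0.38 = 1.5 → 1.50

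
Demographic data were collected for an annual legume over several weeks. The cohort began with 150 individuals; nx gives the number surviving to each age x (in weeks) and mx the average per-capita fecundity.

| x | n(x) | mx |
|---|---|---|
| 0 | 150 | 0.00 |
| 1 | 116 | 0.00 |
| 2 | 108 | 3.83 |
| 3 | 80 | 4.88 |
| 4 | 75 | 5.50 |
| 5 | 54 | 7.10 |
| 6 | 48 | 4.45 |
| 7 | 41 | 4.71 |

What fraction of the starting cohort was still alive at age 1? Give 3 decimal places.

l_1 = n_1/n_0 = 116/150 = 0.773333… → 0.773

0.773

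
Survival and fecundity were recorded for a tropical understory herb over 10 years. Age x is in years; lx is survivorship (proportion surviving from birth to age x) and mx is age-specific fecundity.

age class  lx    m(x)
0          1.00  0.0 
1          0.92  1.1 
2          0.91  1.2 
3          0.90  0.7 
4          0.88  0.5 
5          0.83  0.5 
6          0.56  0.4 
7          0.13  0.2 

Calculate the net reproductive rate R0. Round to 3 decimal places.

lx·mx by age: 0, 1.012, 1.092, 0.63, 0.44, 0.415, 0.224, 0.026
R0 = Σ lx·mx = 3.839 → 3.839

3.839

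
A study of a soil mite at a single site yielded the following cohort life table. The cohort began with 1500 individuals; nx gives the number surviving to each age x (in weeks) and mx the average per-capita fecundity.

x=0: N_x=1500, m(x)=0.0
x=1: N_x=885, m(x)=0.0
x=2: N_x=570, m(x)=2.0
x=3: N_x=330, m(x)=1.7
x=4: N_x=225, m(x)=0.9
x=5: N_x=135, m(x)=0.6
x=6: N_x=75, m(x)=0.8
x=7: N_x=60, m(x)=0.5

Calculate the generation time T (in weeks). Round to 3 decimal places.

2.771

lx = nx/n0 = nx/1500: 1, 0.59, 0.38, 0.22, 0.15, 0.09, 0.05, 0.04
lx·mx: 0, 0, 0.76, 0.374, 0.135, 0.054, 0.04, 0.02 → R0 = 1.383
x·lx·mx: 0, 0, 1.52, 1.122, 0.54, 0.27, 0.24, 0.14 → Σ = 3.832
T = 3.832 / 1.383 = 2.770788… → 2.771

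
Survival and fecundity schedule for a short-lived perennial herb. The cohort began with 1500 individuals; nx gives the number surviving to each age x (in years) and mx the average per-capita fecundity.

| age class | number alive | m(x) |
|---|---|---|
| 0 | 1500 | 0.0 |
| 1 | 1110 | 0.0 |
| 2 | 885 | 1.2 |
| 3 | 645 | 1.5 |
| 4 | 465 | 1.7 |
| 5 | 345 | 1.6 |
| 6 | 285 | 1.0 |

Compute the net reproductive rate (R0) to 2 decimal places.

lx = nx/n0 = nx/1500: 1, 0.74, 0.59, 0.43, 0.31, 0.23, 0.19
lx·mx by age: 0, 0, 0.708, 0.645, 0.527, 0.368, 0.19
R0 = Σ lx·mx = 2.438 → 2.44

2.44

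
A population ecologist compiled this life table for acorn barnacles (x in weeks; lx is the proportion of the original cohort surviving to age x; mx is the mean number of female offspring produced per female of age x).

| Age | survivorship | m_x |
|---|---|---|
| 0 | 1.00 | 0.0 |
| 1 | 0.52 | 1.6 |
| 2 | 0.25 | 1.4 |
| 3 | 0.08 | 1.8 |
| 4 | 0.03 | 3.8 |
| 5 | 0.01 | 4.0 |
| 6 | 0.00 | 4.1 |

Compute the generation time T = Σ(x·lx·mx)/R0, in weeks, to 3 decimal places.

1.770

lx·mx: 0, 0.832, 0.35, 0.144, 0.114, 0.04, 0 → R0 = 1.48
x·lx·mx: 0, 0.832, 0.7, 0.432, 0.456, 0.2, 0 → Σ = 2.62
T = 2.62 / 1.48 = 1.77027… → 1.770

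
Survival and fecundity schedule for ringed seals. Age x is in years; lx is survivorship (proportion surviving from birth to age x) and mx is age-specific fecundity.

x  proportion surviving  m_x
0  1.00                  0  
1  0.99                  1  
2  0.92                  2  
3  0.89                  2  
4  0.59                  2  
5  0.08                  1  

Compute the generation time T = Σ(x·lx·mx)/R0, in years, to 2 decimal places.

lx·mx: 0, 0.99, 1.84, 1.78, 1.18, 0.08 → R0 = 5.87
x·lx·mx: 0, 0.99, 3.68, 5.34, 4.72, 0.4 → Σ = 15.13
T = 15.13 / 5.87 = 2.577513… → 2.58

2.58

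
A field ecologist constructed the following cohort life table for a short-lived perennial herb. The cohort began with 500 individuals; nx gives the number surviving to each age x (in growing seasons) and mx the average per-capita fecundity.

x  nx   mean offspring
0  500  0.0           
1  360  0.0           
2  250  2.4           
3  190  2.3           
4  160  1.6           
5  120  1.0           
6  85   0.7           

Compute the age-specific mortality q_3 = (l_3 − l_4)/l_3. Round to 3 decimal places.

0.158

lx = nx/n0 = nx/500: 1, 0.72, 0.5, 0.38, 0.32, 0.24, 0.17
q_3 = (l_3 − l_4) / l_3 = (0.38 − 0.32) / 0.38
     = 0.06 / 0.38 = 0.157895… → 0.158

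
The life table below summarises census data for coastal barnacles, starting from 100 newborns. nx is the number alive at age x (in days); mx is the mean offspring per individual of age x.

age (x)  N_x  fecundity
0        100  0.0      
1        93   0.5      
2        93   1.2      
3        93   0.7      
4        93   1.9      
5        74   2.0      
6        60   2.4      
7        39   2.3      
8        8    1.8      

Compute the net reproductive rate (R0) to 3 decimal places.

lx = nx/n0 = nx/100: 1, 0.93, 0.93, 0.93, 0.93, 0.74, 0.6, 0.39, 0.08
lx·mx by age: 0, 0.465, 1.116, 0.651, 1.767, 1.48, 1.44, 0.897, 0.144
R0 = Σ lx·mx = 7.96 → 7.960

7.960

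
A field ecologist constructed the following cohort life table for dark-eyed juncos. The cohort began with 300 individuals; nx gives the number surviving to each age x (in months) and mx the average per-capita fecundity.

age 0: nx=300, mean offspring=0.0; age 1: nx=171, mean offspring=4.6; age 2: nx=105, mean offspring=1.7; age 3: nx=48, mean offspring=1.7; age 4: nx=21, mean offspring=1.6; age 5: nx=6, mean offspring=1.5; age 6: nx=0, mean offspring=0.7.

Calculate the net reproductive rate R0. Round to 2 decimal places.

lx = nx/n0 = nx/300: 1, 0.57, 0.35, 0.16, 0.07, 0.02, 0
lx·mx by age: 0, 2.622, 0.595, 0.272, 0.112, 0.03, 0
R0 = Σ lx·mx = 3.631 → 3.63

3.63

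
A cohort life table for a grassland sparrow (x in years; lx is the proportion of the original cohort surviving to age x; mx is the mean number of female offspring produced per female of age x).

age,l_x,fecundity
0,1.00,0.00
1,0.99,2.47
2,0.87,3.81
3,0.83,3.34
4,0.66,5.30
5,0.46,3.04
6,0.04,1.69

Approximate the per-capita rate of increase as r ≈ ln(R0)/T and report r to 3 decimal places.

0.906

R0 = Σ lx·mx = 0 + 2.4453 + 3.3147 + 2.7722 + 3.498 + 1.3984 + 0.0676 = 13.4962
Σ x·lx·mx = 38.7809; T = 38.7809/13.4962 = 2.87347…
r ≈ ln(R0)/T = ln(13.4962)/2.87347… = 0.90567… → 0.906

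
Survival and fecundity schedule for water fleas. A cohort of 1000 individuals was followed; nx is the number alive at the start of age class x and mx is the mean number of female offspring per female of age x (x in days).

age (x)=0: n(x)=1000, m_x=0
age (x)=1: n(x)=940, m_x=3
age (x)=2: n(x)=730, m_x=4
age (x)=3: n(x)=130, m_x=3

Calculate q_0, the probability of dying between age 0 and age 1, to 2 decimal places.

lx = nx/n0 = nx/1000: 1, 0.94, 0.73, 0.13
q_0 = (l_0 − l_1) / l_0 = (1 − 0.94) / 1
     = 0.06 / 1 = 0.06 → 0.06

0.06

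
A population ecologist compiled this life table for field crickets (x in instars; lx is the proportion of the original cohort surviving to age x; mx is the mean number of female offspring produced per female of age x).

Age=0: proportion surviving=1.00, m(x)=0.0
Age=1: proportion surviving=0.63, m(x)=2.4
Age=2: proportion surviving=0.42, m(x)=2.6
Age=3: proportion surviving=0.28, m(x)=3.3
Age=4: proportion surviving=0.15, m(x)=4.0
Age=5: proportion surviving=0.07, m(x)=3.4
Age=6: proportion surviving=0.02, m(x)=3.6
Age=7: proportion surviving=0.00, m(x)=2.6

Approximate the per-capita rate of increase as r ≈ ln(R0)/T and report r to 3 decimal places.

R0 = Σ lx·mx = 0 + 1.512 + 1.092 + 0.924 + 0.6 + 0.238 + 0.072 + 0 = 4.438
Σ x·lx·mx = 10.49; T = 10.49/4.438 = 2.36368…
r ≈ ln(R0)/T = ln(4.438)/2.36368… = 0.63046… → 0.630

0.630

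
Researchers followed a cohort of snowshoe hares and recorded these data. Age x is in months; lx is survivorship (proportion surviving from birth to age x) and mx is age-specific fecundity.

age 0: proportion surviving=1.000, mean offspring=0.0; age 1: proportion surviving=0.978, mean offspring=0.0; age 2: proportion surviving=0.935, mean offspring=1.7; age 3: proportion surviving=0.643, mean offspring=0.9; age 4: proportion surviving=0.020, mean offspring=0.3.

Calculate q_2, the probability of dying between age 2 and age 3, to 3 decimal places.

q_2 = (l_2 − l_3) / l_2 = (0.935 − 0.643) / 0.935
     = 0.292 / 0.935 = 0.312299… → 0.312

0.312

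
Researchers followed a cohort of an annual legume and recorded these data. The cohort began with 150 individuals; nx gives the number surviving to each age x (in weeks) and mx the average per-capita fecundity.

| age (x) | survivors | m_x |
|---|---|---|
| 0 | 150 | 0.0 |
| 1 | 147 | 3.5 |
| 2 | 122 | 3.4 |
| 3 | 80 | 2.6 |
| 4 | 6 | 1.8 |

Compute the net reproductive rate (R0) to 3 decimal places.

7.654

lx = nx/n0 = nx/150: 1, 0.98, 0.81333…, 0.53333…, 0.04
lx·mx by age: 0, 3.43, 2.765333…, 1.386667…, 0.072
R0 = Σ lx·mx = 7.654… → 7.654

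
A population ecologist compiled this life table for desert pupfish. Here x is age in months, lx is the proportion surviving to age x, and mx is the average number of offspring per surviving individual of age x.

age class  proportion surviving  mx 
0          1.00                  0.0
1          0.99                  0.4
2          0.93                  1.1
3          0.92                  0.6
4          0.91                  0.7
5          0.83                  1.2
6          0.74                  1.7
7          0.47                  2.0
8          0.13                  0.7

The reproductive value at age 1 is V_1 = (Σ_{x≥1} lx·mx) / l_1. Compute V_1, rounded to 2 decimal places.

lx·mx for x ≥ 1: 0.396, 1.023, 0.552, 0.637, 0.996, 1.258, 0.94, 0.091 → sum = 5.893
V_1 = 5.893 / l_1 = 5.893 / 0.99 = 5.952525… → 5.95

5.95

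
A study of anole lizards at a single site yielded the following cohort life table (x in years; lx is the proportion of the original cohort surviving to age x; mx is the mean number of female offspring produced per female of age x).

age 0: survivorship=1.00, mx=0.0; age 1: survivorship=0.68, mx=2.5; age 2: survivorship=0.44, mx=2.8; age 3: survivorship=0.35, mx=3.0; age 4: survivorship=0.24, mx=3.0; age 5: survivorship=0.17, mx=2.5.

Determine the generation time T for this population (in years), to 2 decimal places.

lx·mx: 0, 1.7, 1.232, 1.05, 0.72, 0.425 → R0 = 5.127
x·lx·mx: 0, 1.7, 2.464, 3.15, 2.88, 2.125 → Σ = 12.319
T = 12.319 / 5.127 = 2.40277… → 2.40

2.40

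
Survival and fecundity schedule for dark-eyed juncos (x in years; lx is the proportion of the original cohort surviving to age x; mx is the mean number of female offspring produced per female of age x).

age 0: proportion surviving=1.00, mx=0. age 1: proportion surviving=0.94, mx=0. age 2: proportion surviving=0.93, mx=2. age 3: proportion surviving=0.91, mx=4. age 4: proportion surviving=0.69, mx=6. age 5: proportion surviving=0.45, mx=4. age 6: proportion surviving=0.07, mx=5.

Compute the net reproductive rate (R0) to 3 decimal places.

lx·mx by age: 0, 0, 1.86, 3.64, 4.14, 1.8, 0.35
R0 = Σ lx·mx = 11.79 → 11.790

11.790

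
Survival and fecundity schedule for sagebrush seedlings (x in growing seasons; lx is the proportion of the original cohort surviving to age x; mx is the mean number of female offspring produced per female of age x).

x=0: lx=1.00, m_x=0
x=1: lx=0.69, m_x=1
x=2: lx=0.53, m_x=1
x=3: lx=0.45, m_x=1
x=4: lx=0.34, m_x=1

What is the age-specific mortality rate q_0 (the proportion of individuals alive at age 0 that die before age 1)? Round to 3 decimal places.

q_0 = (l_0 − l_1) / l_0 = (1 − 0.69) / 1
     = 0.31 / 1 = 0.31 → 0.310

0.310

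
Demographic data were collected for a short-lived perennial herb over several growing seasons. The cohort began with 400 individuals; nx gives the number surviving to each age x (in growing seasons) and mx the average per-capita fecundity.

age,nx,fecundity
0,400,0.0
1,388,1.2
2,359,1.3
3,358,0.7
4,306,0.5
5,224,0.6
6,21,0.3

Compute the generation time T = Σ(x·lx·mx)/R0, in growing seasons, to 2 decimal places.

lx = nx/n0 = nx/400: 1, 0.97, 0.8975, 0.895, 0.765, 0.56, 0.0525
lx·mx: 0, 1.164, 1.16675, 0.6265, 0.3825, 0.336, 0.01575 → R0 = 3.6915
x·lx·mx: 0, 1.164, 2.3335, 1.8795, 1.53, 1.68, 0.0945 → Σ = 8.6815
T = 8.6815 / 3.6915 = 2.351754… → 2.35

2.35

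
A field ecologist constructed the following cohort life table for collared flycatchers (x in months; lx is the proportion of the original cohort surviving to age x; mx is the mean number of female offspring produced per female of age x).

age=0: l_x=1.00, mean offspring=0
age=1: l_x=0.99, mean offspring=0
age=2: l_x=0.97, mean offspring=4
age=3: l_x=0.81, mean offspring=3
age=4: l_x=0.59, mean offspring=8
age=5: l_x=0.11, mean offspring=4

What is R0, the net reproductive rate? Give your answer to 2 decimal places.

11.47

lx·mx by age: 0, 0, 3.88, 2.43, 4.72, 0.44
R0 = Σ lx·mx = 11.47 → 11.47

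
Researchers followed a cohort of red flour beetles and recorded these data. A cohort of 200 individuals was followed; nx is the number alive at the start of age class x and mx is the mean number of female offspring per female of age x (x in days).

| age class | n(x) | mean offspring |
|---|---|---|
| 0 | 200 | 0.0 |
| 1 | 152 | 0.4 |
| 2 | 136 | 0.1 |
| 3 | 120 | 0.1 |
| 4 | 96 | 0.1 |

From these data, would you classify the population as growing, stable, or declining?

declining

lx = nx/n0 = nx/200: 1, 0.76, 0.68, 0.6, 0.48
R0 = Σ lx·mx = 0 + 0.304 + 0.068 + 0.06 + 0.048 = 0.48
R0 < 1, so the population is declining.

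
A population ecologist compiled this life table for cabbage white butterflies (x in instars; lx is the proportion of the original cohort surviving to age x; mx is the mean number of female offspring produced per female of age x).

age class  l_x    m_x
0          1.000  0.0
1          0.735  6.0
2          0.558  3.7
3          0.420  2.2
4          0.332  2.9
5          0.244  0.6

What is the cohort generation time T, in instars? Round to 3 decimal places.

lx·mx: 0, 4.41, 2.0646, 0.924, 0.9628, 0.1464 → R0 = 8.5078
x·lx·mx: 0, 4.41, 4.1292, 2.772, 3.8512, 0.732 → Σ = 15.8944
T = 15.8944 / 8.5078 = 1.868215… → 1.868

1.868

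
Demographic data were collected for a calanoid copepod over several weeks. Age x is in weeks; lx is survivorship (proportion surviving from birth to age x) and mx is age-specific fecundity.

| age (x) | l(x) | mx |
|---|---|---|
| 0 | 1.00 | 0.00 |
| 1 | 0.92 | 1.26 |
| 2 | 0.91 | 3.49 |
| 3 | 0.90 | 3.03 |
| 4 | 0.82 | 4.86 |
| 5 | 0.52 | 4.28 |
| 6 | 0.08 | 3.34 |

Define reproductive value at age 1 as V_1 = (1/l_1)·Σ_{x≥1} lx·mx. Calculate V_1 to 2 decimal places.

14.72

lx·mx for x ≥ 1: 1.1592, 3.1759, 2.727, 3.9852, 2.2256, 0.2672 → sum = 13.5401
V_1 = 13.5401 / l_1 = 13.5401 / 0.92 = 14.7175 → 14.72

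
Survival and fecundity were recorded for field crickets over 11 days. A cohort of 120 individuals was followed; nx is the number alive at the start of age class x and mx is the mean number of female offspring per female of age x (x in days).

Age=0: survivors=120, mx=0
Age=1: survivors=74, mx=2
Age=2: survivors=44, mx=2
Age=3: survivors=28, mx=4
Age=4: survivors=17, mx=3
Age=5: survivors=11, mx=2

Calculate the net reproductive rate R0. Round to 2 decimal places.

lx = nx/n0 = nx/120: 1, 0.61667…, 0.36667…, 0.23333…, 0.14167…, 0.09167…
lx·mx by age: 0, 1.233333…, 0.733333…, 0.933333…, 0.425…, 0.183333…
R0 = Σ lx·mx = 3.508333… → 3.51

3.51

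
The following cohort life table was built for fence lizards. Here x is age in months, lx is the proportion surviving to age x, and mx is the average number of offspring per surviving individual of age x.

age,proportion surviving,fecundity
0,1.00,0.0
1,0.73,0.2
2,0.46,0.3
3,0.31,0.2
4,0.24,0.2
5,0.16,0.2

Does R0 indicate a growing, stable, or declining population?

declining

R0 = Σ lx·mx = 0 + 0.146 + 0.138 + 0.062 + 0.048 + 0.032 = 0.426
R0 < 1, so the population is declining.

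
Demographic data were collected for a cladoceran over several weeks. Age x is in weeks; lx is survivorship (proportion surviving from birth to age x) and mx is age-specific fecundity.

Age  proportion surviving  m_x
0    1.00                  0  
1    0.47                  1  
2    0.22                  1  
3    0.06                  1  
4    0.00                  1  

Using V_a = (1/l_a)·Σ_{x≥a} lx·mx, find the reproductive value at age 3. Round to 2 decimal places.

1.00

lx·mx for x ≥ 3: 0.06, 0 → sum = 0.06
V_3 = 0.06 / l_3 = 0.06 / 0.06 = 1 → 1.00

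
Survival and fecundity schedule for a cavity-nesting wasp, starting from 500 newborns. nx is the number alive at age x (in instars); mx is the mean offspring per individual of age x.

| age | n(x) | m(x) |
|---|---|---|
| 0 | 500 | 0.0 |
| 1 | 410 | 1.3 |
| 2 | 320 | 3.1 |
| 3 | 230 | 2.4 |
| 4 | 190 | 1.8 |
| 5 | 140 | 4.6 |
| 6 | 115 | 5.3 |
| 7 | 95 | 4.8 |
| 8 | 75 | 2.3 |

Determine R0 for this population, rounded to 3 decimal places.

8.602

lx = nx/n0 = nx/500: 1, 0.82, 0.64, 0.46, 0.38, 0.28, 0.23, 0.19, 0.15
lx·mx by age: 0, 1.066, 1.984, 1.104, 0.684, 1.288, 1.219, 0.912, 0.345
R0 = Σ lx·mx = 8.602 → 8.602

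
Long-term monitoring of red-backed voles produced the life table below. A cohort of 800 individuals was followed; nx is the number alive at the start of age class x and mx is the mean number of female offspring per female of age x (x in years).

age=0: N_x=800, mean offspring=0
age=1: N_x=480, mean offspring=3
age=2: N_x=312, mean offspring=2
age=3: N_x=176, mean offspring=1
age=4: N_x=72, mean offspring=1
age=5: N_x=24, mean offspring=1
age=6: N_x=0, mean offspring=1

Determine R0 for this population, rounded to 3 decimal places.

lx = nx/n0 = nx/800: 1, 0.6, 0.39, 0.22, 0.09, 0.03, 0
lx·mx by age: 0, 1.8, 0.78, 0.22, 0.09, 0.03, 0
R0 = Σ lx·mx = 2.92 → 2.920

2.920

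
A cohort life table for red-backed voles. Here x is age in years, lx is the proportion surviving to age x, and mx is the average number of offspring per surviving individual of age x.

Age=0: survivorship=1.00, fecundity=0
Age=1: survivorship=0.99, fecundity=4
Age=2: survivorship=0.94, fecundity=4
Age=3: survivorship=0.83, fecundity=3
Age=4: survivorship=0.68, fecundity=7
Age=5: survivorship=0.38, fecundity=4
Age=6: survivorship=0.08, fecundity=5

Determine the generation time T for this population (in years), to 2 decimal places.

lx·mx: 0, 3.96, 3.76, 2.49, 4.76, 1.52, 0.4 → R0 = 16.89
x·lx·mx: 0, 3.96, 7.52, 7.47, 19.04, 7.6, 2.4 → Σ = 47.99
T = 47.99 / 16.89 = 2.841326… → 2.84

2.84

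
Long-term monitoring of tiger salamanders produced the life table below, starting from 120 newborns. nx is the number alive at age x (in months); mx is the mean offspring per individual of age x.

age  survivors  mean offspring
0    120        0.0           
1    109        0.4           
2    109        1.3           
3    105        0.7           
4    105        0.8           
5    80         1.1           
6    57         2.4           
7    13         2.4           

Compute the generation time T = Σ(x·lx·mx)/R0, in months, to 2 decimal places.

lx = nx/n0 = nx/120: 1, 0.90833…, 0.90833…, 0.875, 0.875, 0.66667…, 0.475, 0.10833…
lx·mx: 0, 0.363333…, 1.180833…, 0.6125, 0.7, 0.733333…, 1.14, 0.26… → R0 = 4.99…
x·lx·mx: 0, 0.363333…, 2.361667…, 1.8375, 2.8, 3.666667…, 6.84, 1.82… → Σ = 19.689167…
T = 19.689167… / 4.99… = 3.945725… → 3.95

3.95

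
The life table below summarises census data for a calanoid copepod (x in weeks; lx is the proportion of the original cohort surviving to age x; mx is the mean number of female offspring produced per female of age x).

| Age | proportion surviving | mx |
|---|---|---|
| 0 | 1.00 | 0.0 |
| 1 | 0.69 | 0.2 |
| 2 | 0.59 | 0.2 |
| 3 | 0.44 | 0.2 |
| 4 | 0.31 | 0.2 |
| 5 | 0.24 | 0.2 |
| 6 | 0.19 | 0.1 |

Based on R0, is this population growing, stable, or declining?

declining

R0 = Σ lx·mx = 0 + 0.138 + 0.118 + 0.088 + 0.062 + 0.048 + 0.019 = 0.473
R0 < 1, so the population is declining.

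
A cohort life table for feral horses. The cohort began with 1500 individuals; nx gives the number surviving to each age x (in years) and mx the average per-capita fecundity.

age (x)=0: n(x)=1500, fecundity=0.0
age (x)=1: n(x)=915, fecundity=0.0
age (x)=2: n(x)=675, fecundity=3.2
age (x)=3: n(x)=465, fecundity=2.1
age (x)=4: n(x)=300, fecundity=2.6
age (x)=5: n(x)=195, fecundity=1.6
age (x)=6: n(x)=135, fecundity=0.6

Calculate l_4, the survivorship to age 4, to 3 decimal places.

0.200

l_4 = n_4/n_0 = 300/1500 = 0.2 → 0.200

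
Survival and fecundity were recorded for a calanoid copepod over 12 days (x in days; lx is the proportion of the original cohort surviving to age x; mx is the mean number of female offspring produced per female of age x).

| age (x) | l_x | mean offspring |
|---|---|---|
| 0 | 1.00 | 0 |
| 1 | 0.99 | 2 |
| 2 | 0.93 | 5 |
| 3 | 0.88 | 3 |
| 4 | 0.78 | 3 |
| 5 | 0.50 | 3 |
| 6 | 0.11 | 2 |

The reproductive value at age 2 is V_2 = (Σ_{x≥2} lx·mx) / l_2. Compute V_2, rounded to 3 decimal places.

lx·mx for x ≥ 2: 4.65, 2.64, 2.34, 1.5, 0.22 → sum = 11.35
V_2 = 11.35 / l_2 = 11.35 / 0.93 = 12.204301… → 12.204

12.204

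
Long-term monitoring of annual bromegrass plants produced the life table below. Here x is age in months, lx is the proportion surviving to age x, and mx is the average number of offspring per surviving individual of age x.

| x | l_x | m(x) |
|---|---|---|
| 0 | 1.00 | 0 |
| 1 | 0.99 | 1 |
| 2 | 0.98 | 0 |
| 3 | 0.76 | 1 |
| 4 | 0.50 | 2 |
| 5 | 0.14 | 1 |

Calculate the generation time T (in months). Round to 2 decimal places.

2.76

lx·mx: 0, 0.99, 0, 0.76, 1, 0.14 → R0 = 2.89
x·lx·mx: 0, 0.99, 0, 2.28, 4, 0.7 → Σ = 7.97
T = 7.97 / 2.89 = 2.757785… → 2.76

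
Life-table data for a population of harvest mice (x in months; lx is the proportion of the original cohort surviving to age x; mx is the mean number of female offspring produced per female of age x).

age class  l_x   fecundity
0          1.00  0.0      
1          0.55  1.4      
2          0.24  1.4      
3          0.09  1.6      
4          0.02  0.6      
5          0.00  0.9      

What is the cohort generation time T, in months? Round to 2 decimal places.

lx·mx: 0, 0.77, 0.336, 0.144, 0.012, 0 → R0 = 1.262
x·lx·mx: 0, 0.77, 0.672, 0.432, 0.048, 0 → Σ = 1.922
T = 1.922 / 1.262 = 1.522979… → 1.52

1.52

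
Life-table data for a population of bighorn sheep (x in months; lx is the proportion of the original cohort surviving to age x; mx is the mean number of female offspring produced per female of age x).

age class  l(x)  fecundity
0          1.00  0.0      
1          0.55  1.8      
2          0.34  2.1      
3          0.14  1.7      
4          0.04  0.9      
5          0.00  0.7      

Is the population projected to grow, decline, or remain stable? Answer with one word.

R0 = Σ lx·mx = 0 + 0.99 + 0.714 + 0.238 + 0.036 + 0 = 1.978
R0 > 1, so the population is growing.

growing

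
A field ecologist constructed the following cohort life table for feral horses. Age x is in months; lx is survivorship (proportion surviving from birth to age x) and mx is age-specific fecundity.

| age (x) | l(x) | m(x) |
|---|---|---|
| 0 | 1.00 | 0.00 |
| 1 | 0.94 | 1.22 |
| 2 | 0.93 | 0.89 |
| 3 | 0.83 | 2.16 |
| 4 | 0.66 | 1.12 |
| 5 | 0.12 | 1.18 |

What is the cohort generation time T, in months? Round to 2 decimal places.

2.55

lx·mx: 0, 1.1468, 0.8277, 1.7928, 0.7392, 0.1416 → R0 = 4.6481
x·lx·mx: 0, 1.1468, 1.6554, 5.3784, 2.9568, 0.708 → Σ = 11.8454
T = 11.8454 / 4.6481 = 2.548439… → 2.55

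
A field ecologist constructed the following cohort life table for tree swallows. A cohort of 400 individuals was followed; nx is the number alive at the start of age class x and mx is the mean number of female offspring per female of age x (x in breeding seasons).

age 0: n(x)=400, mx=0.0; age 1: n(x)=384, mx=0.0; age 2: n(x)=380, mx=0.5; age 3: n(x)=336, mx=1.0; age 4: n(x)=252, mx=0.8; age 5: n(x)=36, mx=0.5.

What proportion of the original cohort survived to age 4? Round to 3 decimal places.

l_4 = n_4/n_0 = 252/400 = 0.63 → 0.630

0.630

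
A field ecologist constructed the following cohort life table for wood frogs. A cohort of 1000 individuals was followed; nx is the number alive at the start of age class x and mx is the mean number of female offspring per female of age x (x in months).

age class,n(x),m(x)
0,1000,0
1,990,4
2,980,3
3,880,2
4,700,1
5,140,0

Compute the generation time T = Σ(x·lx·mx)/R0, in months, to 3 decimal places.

1.915

lx = nx/n0 = nx/1000: 1, 0.99, 0.98, 0.88, 0.7, 0.14
lx·mx: 0, 3.96, 2.94, 1.76, 0.7, 0 → R0 = 9.36
x·lx·mx: 0, 3.96, 5.88, 5.28, 2.8, 0 → Σ = 17.92
T = 17.92 / 9.36 = 1.91453… → 1.915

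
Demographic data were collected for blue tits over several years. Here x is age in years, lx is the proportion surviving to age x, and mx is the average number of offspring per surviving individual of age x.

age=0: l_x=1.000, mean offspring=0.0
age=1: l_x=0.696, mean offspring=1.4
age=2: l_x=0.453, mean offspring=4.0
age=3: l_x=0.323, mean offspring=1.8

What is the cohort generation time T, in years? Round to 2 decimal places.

lx·mx: 0, 0.9744, 1.812, 0.5814 → R0 = 3.3678
x·lx·mx: 0, 0.9744, 3.624, 1.7442 → Σ = 6.3426
T = 6.3426 / 3.3678 = 1.883307… → 1.88

1.88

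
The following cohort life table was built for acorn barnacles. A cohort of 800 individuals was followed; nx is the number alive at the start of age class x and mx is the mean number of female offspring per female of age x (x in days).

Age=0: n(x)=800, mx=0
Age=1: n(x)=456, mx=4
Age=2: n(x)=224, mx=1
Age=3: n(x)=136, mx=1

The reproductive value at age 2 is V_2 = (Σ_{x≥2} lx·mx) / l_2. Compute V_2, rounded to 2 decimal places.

lx = nx/n0 = nx/800: 1, 0.57, 0.28, 0.17
lx·mx for x ≥ 2: 0.28, 0.17 → sum = 0.45
V_2 = 0.45 / l_2 = 0.45 / 0.28 = 1.607143… → 1.61

1.61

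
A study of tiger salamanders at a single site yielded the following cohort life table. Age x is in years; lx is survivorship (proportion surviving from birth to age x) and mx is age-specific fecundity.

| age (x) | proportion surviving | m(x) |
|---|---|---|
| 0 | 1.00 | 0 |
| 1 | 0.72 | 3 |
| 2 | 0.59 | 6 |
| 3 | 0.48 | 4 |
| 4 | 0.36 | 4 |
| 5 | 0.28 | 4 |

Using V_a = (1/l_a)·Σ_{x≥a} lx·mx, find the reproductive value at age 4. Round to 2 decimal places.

7.11

lx·mx for x ≥ 4: 1.44, 1.12 → sum = 2.56
V_4 = 2.56 / l_4 = 2.56 / 0.36 = 7.111111… → 7.11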